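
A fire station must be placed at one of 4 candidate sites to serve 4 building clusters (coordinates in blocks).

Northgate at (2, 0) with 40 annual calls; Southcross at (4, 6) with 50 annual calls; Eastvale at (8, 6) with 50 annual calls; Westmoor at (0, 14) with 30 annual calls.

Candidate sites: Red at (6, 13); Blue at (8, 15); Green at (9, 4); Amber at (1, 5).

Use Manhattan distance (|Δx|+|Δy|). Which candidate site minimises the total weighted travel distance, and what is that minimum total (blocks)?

Amber, total 1140 blocks

Total weighted distance at each candidate:
  Red (6, 13): total = 1790
  Blue (8, 15): total = 2210
  Green (9, 4): total = 1510
  Amber (1, 5): total = 1140
Minimum is at Amber with total 1140 blocks.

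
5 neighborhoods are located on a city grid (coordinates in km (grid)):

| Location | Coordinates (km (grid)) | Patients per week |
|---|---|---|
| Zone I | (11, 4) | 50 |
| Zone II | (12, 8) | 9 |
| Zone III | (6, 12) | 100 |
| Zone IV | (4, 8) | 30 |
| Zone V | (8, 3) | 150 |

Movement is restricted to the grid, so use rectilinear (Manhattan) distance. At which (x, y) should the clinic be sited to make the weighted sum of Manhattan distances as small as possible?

Manhattan distance separates: Σwᵢ(|x−xᵢ|+|y−yᵢ|) = Σwᵢ|x−xᵢ| + Σwᵢ|y−yᵢ|, so x and y are optimised independently as 1-D weighted medians.
Total weight W = 339; half = 169.5.
x-coordinate, sorted with cumulative weight:
  x=4 (Zone IV, w=30) cum 30
  x=6 (Zone III, w=100) cum 130
  x=8 (Zone V, w=150) cum 280  ← median
  x=11 (Zone I, w=50) cum 330
  x=12 (Zone II, w=9) cum 339
⇒ x* = 8
y-coordinate, sorted with cumulative weight:
  y=3 (Zone V, w=150) cum 150
  y=4 (Zone I, w=50) cum 200  ← median
  y=8 (Zone II, w=9) cum 209
  y=8 (Zone IV, w=30) cum 239
  y=12 (Zone III, w=100) cum 339
⇒ y* = 4

(8, 4)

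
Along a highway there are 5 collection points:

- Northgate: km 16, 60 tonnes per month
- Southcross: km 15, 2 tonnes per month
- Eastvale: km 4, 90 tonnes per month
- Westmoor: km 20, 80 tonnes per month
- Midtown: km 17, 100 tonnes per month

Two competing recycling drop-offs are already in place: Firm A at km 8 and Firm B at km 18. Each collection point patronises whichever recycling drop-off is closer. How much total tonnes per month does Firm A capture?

90

The indifferent point is the midpoint (8+18)/2 = 13; collection points left of it (closer to Firm A at 8) go to Firm A, those right go to Firm B.
  Eastvale at 4 (w=90) → Firm A
  Southcross at 15 (w=2) → Firm B
  Northgate at 16 (w=60) → Firm B
  Midtown at 17 (w=100) → Firm B
  Westmoor at 20 (w=80) → Firm B
Firm A captures 90; Firm B captures 242.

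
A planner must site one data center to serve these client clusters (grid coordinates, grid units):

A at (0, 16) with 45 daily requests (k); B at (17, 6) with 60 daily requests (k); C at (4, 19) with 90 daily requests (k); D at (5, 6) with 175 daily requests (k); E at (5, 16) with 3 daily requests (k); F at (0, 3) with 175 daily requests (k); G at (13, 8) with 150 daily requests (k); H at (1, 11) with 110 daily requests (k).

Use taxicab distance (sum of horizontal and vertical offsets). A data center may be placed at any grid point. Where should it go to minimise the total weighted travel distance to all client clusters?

(4, 6)

Manhattan distance separates: Σwᵢ(|x−xᵢ|+|y−yᵢ|) = Σwᵢ|x−xᵢ| + Σwᵢ|y−yᵢ|, so x and y are optimised independently as 1-D weighted medians.
Total weight W = 808; half = 404.
x-coordinate, sorted with cumulative weight:
  x=0 (A, w=45) cum 45
  x=0 (F, w=175) cum 220
  x=1 (H, w=110) cum 330
  x=4 (C, w=90) cum 420  ← median
  x=5 (D, w=175) cum 595
  x=5 (E, w=3) cum 598
  x=13 (G, w=150) cum 748
  x=17 (B, w=60) cum 808
⇒ x* = 4
y-coordinate, sorted with cumulative weight:
  y=3 (F, w=175) cum 175
  y=6 (B, w=60) cum 235
  y=6 (D, w=175) cum 410  ← median
  y=8 (G, w=150) cum 560
  y=11 (H, w=110) cum 670
  y=16 (A, w=45) cum 715
  y=16 (E, w=3) cum 718
  y=19 (C, w=90) cum 808
⇒ y* = 6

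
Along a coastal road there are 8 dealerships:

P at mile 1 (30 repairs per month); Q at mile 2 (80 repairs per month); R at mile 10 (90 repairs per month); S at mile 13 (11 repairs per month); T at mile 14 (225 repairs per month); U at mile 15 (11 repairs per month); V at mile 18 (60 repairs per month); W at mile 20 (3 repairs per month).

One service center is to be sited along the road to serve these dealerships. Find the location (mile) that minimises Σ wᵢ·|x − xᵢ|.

x = 14

For a sum of weighted absolute distances on a line, the optimum is the weighted median (not the mean). Total weight W = 510; half-weight = 255.
Sort by position and accumulate weight:
  mile 1 (P, w=30) → cum 30
  mile 2 (Q, w=80) → cum 110
  mile 10 (R, w=90) → cum 200
  mile 13 (S, w=11) → cum 211
  mile 14 (T, w=225) → cum 436  ≥ 255 → median here
  mile 15 (U, w=11) → cum 447
  mile 18 (V, w=60) → cum 507
  mile 20 (W, w=3) → cum 510
Optimal location: mile 14.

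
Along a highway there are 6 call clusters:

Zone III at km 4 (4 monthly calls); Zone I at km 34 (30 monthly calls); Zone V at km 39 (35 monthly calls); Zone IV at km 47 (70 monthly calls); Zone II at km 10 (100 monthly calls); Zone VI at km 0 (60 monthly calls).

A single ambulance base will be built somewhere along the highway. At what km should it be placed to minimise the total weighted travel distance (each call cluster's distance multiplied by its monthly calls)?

For a sum of weighted absolute distances on a line, the optimum is the weighted median (not the mean). Total weight W = 299; half-weight = 149.5.
Sort by position and accumulate weight:
  km 0 (Zone VI, w=60) → cum 60
  km 4 (Zone III, w=4) → cum 64
  km 10 (Zone II, w=100) → cum 164  ≥ 149.5 → median here
  km 34 (Zone I, w=30) → cum 194
  km 39 (Zone V, w=35) → cum 229
  km 47 (Zone IV, w=70) → cum 299
Optimal location: km 10.

x = 10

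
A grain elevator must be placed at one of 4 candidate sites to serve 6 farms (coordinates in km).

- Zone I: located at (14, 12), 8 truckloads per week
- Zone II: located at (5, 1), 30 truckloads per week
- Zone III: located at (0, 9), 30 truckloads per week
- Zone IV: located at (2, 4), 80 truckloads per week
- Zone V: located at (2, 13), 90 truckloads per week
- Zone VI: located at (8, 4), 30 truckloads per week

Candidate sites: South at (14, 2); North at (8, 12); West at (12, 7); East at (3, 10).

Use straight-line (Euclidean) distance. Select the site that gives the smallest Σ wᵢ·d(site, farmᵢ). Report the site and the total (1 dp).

Total weighted distance at each candidate:
  South (14, 2): total = 3449.3
  North (8, 12): total = 2233.8
  West (12, 7): total = 2719.4
  East (3, 10): total = 1466.4
Minimum is at East with total 1466.4 km.

East, total 1466.4 km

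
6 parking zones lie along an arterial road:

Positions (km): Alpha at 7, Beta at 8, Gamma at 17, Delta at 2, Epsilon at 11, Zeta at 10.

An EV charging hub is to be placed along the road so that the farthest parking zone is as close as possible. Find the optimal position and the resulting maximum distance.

location 9.5, max distance 7.5

The 1-center on a line is the midpoint of the two extreme points: leftmost at 2, rightmost at 17.
Optimal location = (2 + 17)/2 = 9.5; maximum distance = (17 − 2)/2 = 7.5.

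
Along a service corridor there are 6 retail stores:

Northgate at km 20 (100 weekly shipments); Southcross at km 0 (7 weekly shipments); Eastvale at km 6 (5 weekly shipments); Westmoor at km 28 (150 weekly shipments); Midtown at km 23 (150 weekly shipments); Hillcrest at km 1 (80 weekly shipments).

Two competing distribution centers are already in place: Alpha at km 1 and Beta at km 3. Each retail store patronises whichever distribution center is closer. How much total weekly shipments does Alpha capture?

87

The indifferent point is the midpoint (1+3)/2 = 2; retail stores left of it (closer to Alpha at 1) go to Alpha, those right go to Beta.
  Southcross at 0 (w=7) → Alpha
  Hillcrest at 1 (w=80) → Alpha
  Eastvale at 6 (w=5) → Beta
  Northgate at 20 (w=100) → Beta
  Midtown at 23 (w=150) → Beta
  Westmoor at 28 (w=150) → Beta
Alpha captures 87; Beta captures 405.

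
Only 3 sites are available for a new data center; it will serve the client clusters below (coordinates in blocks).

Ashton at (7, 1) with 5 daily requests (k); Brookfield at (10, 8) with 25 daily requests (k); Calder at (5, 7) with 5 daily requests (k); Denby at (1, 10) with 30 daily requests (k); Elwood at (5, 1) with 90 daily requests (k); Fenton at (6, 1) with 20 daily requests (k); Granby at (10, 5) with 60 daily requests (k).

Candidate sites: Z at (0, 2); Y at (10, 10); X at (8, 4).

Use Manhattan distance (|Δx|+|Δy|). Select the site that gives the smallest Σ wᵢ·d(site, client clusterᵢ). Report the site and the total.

X, total 1410 blocks

Total weighted distance at each candidate:
  Z (0, 2): total = 2220
  Y (10, 10): total = 2240
  X (8, 4): total = 1410
Minimum is at X with total 1410 blocks.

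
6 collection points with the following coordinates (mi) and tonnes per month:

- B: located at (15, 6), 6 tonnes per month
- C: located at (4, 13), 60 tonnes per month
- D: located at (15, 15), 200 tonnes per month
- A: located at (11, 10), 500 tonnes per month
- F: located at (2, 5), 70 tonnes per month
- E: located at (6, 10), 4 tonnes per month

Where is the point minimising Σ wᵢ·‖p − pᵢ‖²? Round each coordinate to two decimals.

(10.71, 10.96)

The minimiser of Σwᵢ‖p−pᵢ‖² is the weighted centroid p* = (Σwᵢpᵢ)/(Σwᵢ).
Σwᵢ = 840.
Σwᵢxᵢ = 6·15 + 60·4 + 200·15 + 500·11 + 70·2 + 4·6 = 8994.
Σwᵢyᵢ = 6·6 + 60·13 + 200·15 + 500·10 + 70·5 + 4·10 = 9206.
x* = 8994/840 = 10.71, y* = 9206/840 = 10.96.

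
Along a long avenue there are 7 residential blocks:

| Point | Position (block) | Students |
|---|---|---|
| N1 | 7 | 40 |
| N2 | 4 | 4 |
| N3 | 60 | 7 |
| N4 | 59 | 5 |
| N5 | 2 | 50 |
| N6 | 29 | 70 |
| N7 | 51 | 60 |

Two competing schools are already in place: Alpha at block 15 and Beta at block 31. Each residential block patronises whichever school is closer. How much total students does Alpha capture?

94

The indifferent point is the midpoint (15+31)/2 = 23; residential blocks left of it (closer to Alpha at 15) go to Alpha, those right go to Beta.
  N5 at 2 (w=50) → Alpha
  N2 at 4 (w=4) → Alpha
  N1 at 7 (w=40) → Alpha
  N6 at 29 (w=70) → Beta
  N7 at 51 (w=60) → Beta
  N4 at 59 (w=5) → Beta
  N3 at 60 (w=7) → Beta
Alpha captures 94; Beta captures 142.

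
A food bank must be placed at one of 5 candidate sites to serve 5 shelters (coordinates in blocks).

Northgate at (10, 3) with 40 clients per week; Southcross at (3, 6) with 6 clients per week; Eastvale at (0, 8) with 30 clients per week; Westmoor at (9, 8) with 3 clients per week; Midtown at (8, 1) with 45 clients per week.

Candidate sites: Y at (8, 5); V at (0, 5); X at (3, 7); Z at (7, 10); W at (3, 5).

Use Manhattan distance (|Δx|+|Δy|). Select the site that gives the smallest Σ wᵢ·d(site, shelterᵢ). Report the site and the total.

Y, total 718 blocks

Total weighted distance at each candidate:
  Y (8, 5): total = 718
  V (0, 5): total = 1170
  X (3, 7): total = 1082
  Z (7, 10): total = 1180
  W (3, 5): total = 978
Minimum is at Y with total 718 blocks.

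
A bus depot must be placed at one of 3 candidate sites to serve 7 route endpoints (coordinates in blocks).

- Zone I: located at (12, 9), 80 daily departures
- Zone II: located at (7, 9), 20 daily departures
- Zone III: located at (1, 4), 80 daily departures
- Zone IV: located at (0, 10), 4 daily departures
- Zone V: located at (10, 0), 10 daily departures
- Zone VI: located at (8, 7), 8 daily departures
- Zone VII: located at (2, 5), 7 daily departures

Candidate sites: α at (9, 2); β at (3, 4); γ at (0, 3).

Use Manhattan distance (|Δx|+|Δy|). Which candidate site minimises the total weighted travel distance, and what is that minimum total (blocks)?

β, total 1684 blocks

Total weighted distance at each candidate:
  α (9, 2): total = 1996
  β (3, 4): total = 1684
  γ (0, 3): total = 2142
Minimum is at β with total 1684 blocks.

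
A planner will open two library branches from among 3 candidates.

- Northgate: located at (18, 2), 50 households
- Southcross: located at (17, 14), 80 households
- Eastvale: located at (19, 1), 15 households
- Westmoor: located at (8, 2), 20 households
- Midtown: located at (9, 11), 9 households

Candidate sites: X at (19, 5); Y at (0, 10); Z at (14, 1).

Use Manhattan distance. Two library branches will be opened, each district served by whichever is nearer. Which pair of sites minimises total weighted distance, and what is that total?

{X, Z}, total 1415

Evaluate every pair (each demand assigned to the nearer of the two):
  {X, Z}: total = 1415
  {X, Y}: total = 1510
  {Y, Z}: total = 1835
Best pair: {X, Z} with total 1415.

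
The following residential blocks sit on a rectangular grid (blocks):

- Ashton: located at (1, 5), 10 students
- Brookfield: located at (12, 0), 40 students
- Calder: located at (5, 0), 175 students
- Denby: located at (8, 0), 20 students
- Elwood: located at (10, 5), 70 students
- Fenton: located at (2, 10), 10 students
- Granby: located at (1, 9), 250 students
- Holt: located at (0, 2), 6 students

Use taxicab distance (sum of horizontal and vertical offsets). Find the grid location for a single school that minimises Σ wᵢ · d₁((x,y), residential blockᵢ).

Manhattan distance separates: Σwᵢ(|x−xᵢ|+|y−yᵢ|) = Σwᵢ|x−xᵢ| + Σwᵢ|y−yᵢ|, so x and y are optimised independently as 1-D weighted medians.
Total weight W = 581; half = 290.5.
x-coordinate, sorted with cumulative weight:
  x=0 (Holt, w=6) cum 6
  x=1 (Ashton, w=10) cum 16
  x=1 (Granby, w=250) cum 266
  x=2 (Fenton, w=10) cum 276
  x=5 (Calder, w=175) cum 451  ← median
  x=8 (Denby, w=20) cum 471
  x=10 (Elwood, w=70) cum 541
  x=12 (Brookfield, w=40) cum 581
⇒ x* = 5
y-coordinate, sorted with cumulative weight:
  y=0 (Brookfield, w=40) cum 40
  y=0 (Calder, w=175) cum 215
  y=0 (Denby, w=20) cum 235
  y=2 (Holt, w=6) cum 241
  y=5 (Ashton, w=10) cum 251
  y=5 (Elwood, w=70) cum 321  ← median
  y=9 (Granby, w=250) cum 571
  y=10 (Fenton, w=10) cum 581
⇒ y* = 5

(5, 5)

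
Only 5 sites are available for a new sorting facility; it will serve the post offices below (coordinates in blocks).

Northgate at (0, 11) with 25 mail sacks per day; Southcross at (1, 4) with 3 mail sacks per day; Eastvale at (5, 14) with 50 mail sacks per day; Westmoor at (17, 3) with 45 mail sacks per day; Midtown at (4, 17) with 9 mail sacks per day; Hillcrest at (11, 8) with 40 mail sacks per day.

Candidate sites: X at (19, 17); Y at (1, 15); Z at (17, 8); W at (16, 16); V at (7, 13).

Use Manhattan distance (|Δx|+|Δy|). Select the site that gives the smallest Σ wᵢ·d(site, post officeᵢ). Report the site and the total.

Total weighted distance at each candidate:
  X (19, 17): total = 3103
  Y (1, 15): total = 2393
  Z (17, 8): total = 2123
  W (16, 16): total = 2523
  V (7, 13): total = 1743
Minimum is at V with total 1743 blocks.

V, total 1743 blocks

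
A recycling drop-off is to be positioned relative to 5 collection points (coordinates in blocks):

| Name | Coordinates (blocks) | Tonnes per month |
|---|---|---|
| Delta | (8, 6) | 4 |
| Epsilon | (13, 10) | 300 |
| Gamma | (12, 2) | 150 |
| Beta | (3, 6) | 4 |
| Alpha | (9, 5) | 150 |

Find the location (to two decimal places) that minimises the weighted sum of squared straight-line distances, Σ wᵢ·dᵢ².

The minimiser of Σwᵢ‖p−pᵢ‖² is the weighted centroid p* = (Σwᵢpᵢ)/(Σwᵢ).
Σwᵢ = 608.
Σwᵢxᵢ = 4·8 + 300·13 + 150·12 + 4·3 + 150·9 = 7094.
Σwᵢyᵢ = 4·6 + 300·10 + 150·2 + 4·6 + 150·5 = 4098.
x* = 7094/608 = 11.67, y* = 4098/608 = 6.74.

(11.67, 6.74)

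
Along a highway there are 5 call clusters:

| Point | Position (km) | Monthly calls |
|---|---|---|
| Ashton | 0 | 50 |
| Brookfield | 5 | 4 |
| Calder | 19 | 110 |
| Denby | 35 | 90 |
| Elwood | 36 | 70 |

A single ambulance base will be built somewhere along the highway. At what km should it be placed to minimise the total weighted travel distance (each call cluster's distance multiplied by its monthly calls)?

For a sum of weighted absolute distances on a line, the optimum is the weighted median (not the mean). Total weight W = 324; half-weight = 162.
Sort by position and accumulate weight:
  km 0 (Ashton, w=50) → cum 50
  km 5 (Brookfield, w=4) → cum 54
  km 19 (Calder, w=110) → cum 164  ≥ 162 → median here
  km 35 (Denby, w=90) → cum 254
  km 36 (Elwood, w=70) → cum 324
Optimal location: km 19.

x = 19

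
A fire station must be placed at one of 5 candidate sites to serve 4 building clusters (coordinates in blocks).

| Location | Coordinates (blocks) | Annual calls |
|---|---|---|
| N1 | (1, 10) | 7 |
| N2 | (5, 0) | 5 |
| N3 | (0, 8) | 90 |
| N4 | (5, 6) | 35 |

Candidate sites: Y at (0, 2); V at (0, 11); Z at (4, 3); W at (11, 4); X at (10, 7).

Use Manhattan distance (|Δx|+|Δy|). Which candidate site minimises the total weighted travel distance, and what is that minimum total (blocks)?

Total weighted distance at each candidate:
  Y (0, 2): total = 953
  V (0, 11): total = 714
  Z (4, 3): total = 1040
  W (11, 4): total = 1792
  X (10, 7): total = 1344
Minimum is at V with total 714 blocks.

V, total 714 blocks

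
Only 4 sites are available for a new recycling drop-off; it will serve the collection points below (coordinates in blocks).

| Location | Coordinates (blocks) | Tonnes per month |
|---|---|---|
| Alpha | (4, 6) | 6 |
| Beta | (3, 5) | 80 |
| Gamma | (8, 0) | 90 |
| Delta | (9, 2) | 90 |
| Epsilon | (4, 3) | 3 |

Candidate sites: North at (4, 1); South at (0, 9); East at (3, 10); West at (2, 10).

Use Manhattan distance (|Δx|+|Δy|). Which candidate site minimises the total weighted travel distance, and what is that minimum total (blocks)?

Total weighted distance at each candidate:
  North (4, 1): total = 1426
  South (0, 9): total = 3602
  East (3, 10): total = 3064
  West (2, 10): total = 3333
Minimum is at North with total 1426 blocks.

North, total 1426 blocks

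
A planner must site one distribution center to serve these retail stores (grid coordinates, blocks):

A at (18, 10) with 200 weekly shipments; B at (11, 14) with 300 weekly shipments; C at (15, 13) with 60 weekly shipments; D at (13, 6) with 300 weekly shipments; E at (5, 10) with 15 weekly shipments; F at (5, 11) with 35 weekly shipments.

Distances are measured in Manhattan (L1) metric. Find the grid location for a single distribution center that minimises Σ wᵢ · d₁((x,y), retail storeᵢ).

(13, 10)

Manhattan distance separates: Σwᵢ(|x−xᵢ|+|y−yᵢ|) = Σwᵢ|x−xᵢ| + Σwᵢ|y−yᵢ|, so x and y are optimised independently as 1-D weighted medians.
Total weight W = 910; half = 455.
x-coordinate, sorted with cumulative weight:
  x=5 (E, w=15) cum 15
  x=5 (F, w=35) cum 50
  x=11 (B, w=300) cum 350
  x=13 (D, w=300) cum 650  ← median
  x=15 (C, w=60) cum 710
  x=18 (A, w=200) cum 910
⇒ x* = 13
y-coordinate, sorted with cumulative weight:
  y=6 (D, w=300) cum 300
  y=10 (A, w=200) cum 500  ← median
  y=10 (E, w=15) cum 515
  y=11 (F, w=35) cum 550
  y=13 (C, w=60) cum 610
  y=14 (B, w=300) cum 910
⇒ y* = 10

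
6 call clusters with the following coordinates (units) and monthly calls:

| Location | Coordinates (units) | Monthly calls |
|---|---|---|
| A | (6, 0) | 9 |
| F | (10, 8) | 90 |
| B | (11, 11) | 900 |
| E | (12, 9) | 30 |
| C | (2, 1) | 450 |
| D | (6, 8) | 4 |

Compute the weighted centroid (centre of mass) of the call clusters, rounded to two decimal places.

(8.18, 7.67)

The minimiser of Σwᵢ‖p−pᵢ‖² is the weighted centroid p* = (Σwᵢpᵢ)/(Σwᵢ).
Σwᵢ = 1483.
Σwᵢxᵢ = 9·6 + 90·10 + 900·11 + 30·12 + 450·2 + 4·6 = 12138.
Σwᵢyᵢ = 9·0 + 90·8 + 900·11 + 30·9 + 450·1 + 4·8 = 11372.
x* = 12138/1483 = 8.18, y* = 11372/1483 = 7.67.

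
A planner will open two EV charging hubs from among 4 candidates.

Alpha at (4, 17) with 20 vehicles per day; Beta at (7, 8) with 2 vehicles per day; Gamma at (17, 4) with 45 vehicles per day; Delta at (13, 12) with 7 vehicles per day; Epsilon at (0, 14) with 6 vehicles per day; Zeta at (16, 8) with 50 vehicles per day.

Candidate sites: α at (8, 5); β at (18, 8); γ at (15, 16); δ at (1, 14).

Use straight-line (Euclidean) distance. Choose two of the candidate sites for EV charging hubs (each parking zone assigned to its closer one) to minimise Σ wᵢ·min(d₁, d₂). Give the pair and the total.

Evaluate every pair (each demand assigned to the nearer of the two):
  {β, δ}: total = 438.2
  {β, γ}: total = 650.5
  {α, β}: total = 661.9
  {α, δ}: total = 992.1
  {γ, δ}: total = 1089.7
  {α, γ}: total = 1141.4
Best pair: {β, δ} with total 438.2.

{β, δ}, total 438.2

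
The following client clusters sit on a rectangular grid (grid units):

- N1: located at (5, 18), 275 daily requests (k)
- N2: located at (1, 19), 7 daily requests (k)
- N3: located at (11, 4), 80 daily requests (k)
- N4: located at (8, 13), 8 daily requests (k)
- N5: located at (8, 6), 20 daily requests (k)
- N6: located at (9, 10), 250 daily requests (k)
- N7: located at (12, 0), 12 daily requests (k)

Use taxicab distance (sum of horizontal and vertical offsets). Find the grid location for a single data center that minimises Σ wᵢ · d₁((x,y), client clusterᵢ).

Manhattan distance separates: Σwᵢ(|x−xᵢ|+|y−yᵢ|) = Σwᵢ|x−xᵢ| + Σwᵢ|y−yᵢ|, so x and y are optimised independently as 1-D weighted medians.
Total weight W = 652; half = 326.
x-coordinate, sorted with cumulative weight:
  x=1 (N2, w=7) cum 7
  x=5 (N1, w=275) cum 282
  x=8 (N4, w=8) cum 290
  x=8 (N5, w=20) cum 310
  x=9 (N6, w=250) cum 560  ← median
  x=11 (N3, w=80) cum 640
  x=12 (N7, w=12) cum 652
⇒ x* = 9
y-coordinate, sorted with cumulative weight:
  y=0 (N7, w=12) cum 12
  y=4 (N3, w=80) cum 92
  y=6 (N5, w=20) cum 112
  y=10 (N6, w=250) cum 362  ← median
  y=13 (N4, w=8) cum 370
  y=18 (N1, w=275) cum 645
  y=19 (N2, w=7) cum 652
⇒ y* = 10

(9, 10)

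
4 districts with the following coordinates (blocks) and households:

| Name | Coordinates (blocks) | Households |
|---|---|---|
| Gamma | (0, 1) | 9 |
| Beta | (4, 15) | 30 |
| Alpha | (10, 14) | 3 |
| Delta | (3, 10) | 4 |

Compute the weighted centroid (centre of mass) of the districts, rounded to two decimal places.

(3.52, 11.76)

The minimiser of Σwᵢ‖p−pᵢ‖² is the weighted centroid p* = (Σwᵢpᵢ)/(Σwᵢ).
Σwᵢ = 46.
Σwᵢxᵢ = 9·0 + 30·4 + 3·10 + 4·3 = 162.
Σwᵢyᵢ = 9·1 + 30·15 + 3·14 + 4·10 = 541.
x* = 162/46 = 3.52, y* = 541/46 = 11.76.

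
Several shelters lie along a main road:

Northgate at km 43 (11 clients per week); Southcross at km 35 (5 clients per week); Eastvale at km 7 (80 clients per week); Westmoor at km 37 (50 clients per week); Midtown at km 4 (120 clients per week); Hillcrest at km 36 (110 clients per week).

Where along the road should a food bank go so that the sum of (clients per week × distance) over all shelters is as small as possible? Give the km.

For a sum of weighted absolute distances on a line, the optimum is the weighted median (not the mean). Total weight W = 376; half-weight = 188.
Sort by position and accumulate weight:
  km 4 (Midtown, w=120) → cum 120
  km 7 (Eastvale, w=80) → cum 200  ≥ 188 → median here
  km 35 (Southcross, w=5) → cum 205
  km 36 (Hillcrest, w=110) → cum 315
  km 37 (Westmoor, w=50) → cum 365
  km 43 (Northgate, w=11) → cum 376
Optimal location: km 7.

x = 7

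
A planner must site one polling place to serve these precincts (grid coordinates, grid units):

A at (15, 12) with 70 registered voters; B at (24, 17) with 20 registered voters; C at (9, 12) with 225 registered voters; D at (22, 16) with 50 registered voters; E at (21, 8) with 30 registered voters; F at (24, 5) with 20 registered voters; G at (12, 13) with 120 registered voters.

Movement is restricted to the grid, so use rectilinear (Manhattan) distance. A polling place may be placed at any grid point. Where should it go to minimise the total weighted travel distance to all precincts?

Manhattan distance separates: Σwᵢ(|x−xᵢ|+|y−yᵢ|) = Σwᵢ|x−xᵢ| + Σwᵢ|y−yᵢ|, so x and y are optimised independently as 1-D weighted medians.
Total weight W = 535; half = 267.5.
x-coordinate, sorted with cumulative weight:
  x=9 (C, w=225) cum 225
  x=12 (G, w=120) cum 345  ← median
  x=15 (A, w=70) cum 415
  x=21 (E, w=30) cum 445
  x=22 (D, w=50) cum 495
  x=24 (B, w=20) cum 515
  x=24 (F, w=20) cum 535
⇒ x* = 12
y-coordinate, sorted with cumulative weight:
  y=5 (F, w=20) cum 20
  y=8 (E, w=30) cum 50
  y=12 (A, w=70) cum 120
  y=12 (C, w=225) cum 345  ← median
  y=13 (G, w=120) cum 465
  y=16 (D, w=50) cum 515
  y=17 (B, w=20) cum 535
⇒ y* = 12

(12, 12)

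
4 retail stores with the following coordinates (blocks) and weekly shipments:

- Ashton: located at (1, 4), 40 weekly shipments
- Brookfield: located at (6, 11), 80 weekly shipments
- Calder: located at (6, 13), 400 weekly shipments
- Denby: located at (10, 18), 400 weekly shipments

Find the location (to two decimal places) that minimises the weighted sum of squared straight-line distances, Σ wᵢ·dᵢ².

The minimiser of Σwᵢ‖p−pᵢ‖² is the weighted centroid p* = (Σwᵢpᵢ)/(Σwᵢ).
Σwᵢ = 920.
Σwᵢxᵢ = 40·1 + 80·6 + 400·6 + 400·10 = 6920.
Σwᵢyᵢ = 40·4 + 80·11 + 400·13 + 400·18 = 13440.
x* = 6920/920 = 7.52, y* = 13440/920 = 14.61.

(7.52, 14.61)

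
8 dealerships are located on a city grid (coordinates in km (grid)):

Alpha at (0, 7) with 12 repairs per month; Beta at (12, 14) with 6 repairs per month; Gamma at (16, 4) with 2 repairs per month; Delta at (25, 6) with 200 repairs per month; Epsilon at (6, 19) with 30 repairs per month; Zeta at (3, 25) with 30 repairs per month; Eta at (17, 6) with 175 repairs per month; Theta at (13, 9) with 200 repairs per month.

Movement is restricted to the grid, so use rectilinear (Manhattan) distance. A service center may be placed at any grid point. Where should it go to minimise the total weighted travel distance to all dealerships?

Manhattan distance separates: Σwᵢ(|x−xᵢ|+|y−yᵢ|) = Σwᵢ|x−xᵢ| + Σwᵢ|y−yᵢ|, so x and y are optimised independently as 1-D weighted medians.
Total weight W = 655; half = 327.5.
x-coordinate, sorted with cumulative weight:
  x=0 (Alpha, w=12) cum 12
  x=3 (Zeta, w=30) cum 42
  x=6 (Epsilon, w=30) cum 72
  x=12 (Beta, w=6) cum 78
  x=13 (Theta, w=200) cum 278
  x=16 (Gamma, w=2) cum 280
  x=17 (Eta, w=175) cum 455  ← median
  x=25 (Delta, w=200) cum 655
⇒ x* = 17
y-coordinate, sorted with cumulative weight:
  y=4 (Gamma, w=2) cum 2
  y=6 (Delta, w=200) cum 202
  y=6 (Eta, w=175) cum 377  ← median
  y=7 (Alpha, w=12) cum 389
  y=9 (Theta, w=200) cum 589
  y=14 (Beta, w=6) cum 595
  y=19 (Epsilon, w=30) cum 625
  y=25 (Zeta, w=30) cum 655
⇒ y* = 6

(17, 6)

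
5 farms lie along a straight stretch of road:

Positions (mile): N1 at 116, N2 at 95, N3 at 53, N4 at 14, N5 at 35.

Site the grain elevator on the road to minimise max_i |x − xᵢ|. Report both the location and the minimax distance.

The 1-center on a line is the midpoint of the two extreme points: leftmost at 14, rightmost at 116.
Optimal location = (14 + 116)/2 = 65; maximum distance = (116 − 14)/2 = 51.

location 65, max distance 51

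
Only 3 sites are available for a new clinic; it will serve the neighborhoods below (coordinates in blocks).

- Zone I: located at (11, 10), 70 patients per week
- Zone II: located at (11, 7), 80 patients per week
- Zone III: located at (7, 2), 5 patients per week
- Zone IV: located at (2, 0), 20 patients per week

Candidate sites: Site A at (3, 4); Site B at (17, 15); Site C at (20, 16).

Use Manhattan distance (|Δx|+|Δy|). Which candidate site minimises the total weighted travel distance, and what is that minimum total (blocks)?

Total weighted distance at each candidate:
  Site A (3, 4): total = 1990
  Site B (17, 15): total = 2605
  Site C (20, 16): total = 3305
Minimum is at Site A with total 1990 blocks.

Site A, total 1990 blocks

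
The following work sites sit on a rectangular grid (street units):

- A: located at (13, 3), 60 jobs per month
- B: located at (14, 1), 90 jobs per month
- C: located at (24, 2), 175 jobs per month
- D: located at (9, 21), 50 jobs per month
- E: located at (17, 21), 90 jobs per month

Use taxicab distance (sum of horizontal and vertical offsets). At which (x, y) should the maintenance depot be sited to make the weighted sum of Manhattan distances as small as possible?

(17, 2)

Manhattan distance separates: Σwᵢ(|x−xᵢ|+|y−yᵢ|) = Σwᵢ|x−xᵢ| + Σwᵢ|y−yᵢ|, so x and y are optimised independently as 1-D weighted medians.
Total weight W = 465; half = 232.5.
x-coordinate, sorted with cumulative weight:
  x=9 (D, w=50) cum 50
  x=13 (A, w=60) cum 110
  x=14 (B, w=90) cum 200
  x=17 (E, w=90) cum 290  ← median
  x=24 (C, w=175) cum 465
⇒ x* = 17
y-coordinate, sorted with cumulative weight:
  y=1 (B, w=90) cum 90
  y=2 (C, w=175) cum 265  ← median
  y=3 (A, w=60) cum 325
  y=21 (D, w=50) cum 375
  y=21 (E, w=90) cum 465
⇒ y* = 2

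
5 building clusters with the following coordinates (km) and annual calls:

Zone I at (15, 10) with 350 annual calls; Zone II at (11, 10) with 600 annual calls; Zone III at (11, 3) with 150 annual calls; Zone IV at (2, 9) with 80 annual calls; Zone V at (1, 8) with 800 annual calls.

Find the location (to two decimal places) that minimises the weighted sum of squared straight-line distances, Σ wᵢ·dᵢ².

The minimiser of Σwᵢ‖p−pᵢ‖² is the weighted centroid p* = (Σwᵢpᵢ)/(Σwᵢ).
Σwᵢ = 1980.
Σwᵢxᵢ = 350·15 + 600·11 + 150·11 + 80·2 + 800·1 = 14460.
Σwᵢyᵢ = 350·10 + 600·10 + 150·3 + 80·9 + 800·8 = 17070.
x* = 14460/1980 = 7.30, y* = 17070/1980 = 8.62.

(7.30, 8.62)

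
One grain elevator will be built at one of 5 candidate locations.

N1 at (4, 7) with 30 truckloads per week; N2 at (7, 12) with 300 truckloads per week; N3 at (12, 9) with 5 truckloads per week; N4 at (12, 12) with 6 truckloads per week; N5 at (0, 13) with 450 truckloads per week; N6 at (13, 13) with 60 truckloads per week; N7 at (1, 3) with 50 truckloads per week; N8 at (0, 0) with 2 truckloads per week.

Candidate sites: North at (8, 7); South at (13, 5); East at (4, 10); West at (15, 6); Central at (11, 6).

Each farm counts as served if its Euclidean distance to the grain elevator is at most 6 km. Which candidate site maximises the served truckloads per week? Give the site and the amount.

East, covering 780

Coverage radius r = 6 km; a point is covered iff (Δx)²+(Δy)² ≤ 6² = 36.
  North (8, 7): covers {N1, N2, N3} → 335
  South (13, 5): covers {N3} → 5
  East (4, 10): covers {N1, N2, N5} → 780
  West (15, 6): covers {N3} → 5
  Central (11, 6): covers {N3} → 5
Maximum coverage at East: 780 truckloads per week.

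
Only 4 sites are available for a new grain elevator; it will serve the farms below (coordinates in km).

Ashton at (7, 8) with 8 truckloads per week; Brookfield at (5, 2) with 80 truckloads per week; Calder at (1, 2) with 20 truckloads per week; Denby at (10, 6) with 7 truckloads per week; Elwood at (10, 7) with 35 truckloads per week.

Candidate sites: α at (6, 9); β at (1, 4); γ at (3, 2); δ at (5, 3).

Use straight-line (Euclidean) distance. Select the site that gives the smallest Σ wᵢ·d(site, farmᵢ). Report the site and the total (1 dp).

Total weighted distance at each candidate:
  α (6, 9): total = 940.6
  β (1, 4): total = 852.0
  γ (3, 2): total = 615.2
  δ (5, 3): total = 470.5
Minimum is at δ with total 470.5 km.

δ, total 470.5 km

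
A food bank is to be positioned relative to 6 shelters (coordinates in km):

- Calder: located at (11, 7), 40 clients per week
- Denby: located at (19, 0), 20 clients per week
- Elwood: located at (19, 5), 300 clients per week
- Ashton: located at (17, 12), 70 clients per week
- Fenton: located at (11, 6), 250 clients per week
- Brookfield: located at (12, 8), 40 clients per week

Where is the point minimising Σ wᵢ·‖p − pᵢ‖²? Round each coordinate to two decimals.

(15.19, 6.17)

The minimiser of Σwᵢ‖p−pᵢ‖² is the weighted centroid p* = (Σwᵢpᵢ)/(Σwᵢ).
Σwᵢ = 720.
Σwᵢxᵢ = 40·11 + 20·19 + 300·19 + 70·17 + 250·11 + 40·12 = 10940.
Σwᵢyᵢ = 40·7 + 20·0 + 300·5 + 70·12 + 250·6 + 40·8 = 4440.
x* = 10940/720 = 15.19, y* = 4440/720 = 6.17.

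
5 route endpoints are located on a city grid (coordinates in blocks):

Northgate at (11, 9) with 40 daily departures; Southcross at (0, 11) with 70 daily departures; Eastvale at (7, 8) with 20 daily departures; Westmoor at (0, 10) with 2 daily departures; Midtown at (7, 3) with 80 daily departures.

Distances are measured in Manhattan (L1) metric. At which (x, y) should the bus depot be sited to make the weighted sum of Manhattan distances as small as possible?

(7, 9)

Manhattan distance separates: Σwᵢ(|x−xᵢ|+|y−yᵢ|) = Σwᵢ|x−xᵢ| + Σwᵢ|y−yᵢ|, so x and y are optimised independently as 1-D weighted medians.
Total weight W = 212; half = 106.
x-coordinate, sorted with cumulative weight:
  x=0 (Southcross, w=70) cum 70
  x=0 (Westmoor, w=2) cum 72
  x=7 (Eastvale, w=20) cum 92
  x=7 (Midtown, w=80) cum 172  ← median
  x=11 (Northgate, w=40) cum 212
⇒ x* = 7
y-coordinate, sorted with cumulative weight:
  y=3 (Midtown, w=80) cum 80
  y=8 (Eastvale, w=20) cum 100
  y=9 (Northgate, w=40) cum 140  ← median
  y=10 (Westmoor, w=2) cum 142
  y=11 (Southcross, w=70) cum 212
⇒ y* = 9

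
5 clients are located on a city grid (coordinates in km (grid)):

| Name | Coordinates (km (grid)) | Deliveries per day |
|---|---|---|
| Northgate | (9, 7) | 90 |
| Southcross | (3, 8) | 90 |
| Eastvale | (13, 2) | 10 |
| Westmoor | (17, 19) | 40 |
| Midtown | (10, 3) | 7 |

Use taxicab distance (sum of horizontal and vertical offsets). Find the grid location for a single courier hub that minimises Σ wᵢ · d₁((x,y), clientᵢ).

(9, 8)

Manhattan distance separates: Σwᵢ(|x−xᵢ|+|y−yᵢ|) = Σwᵢ|x−xᵢ| + Σwᵢ|y−yᵢ|, so x and y are optimised independently as 1-D weighted medians.
Total weight W = 237; half = 118.5.
x-coordinate, sorted with cumulative weight:
  x=3 (Southcross, w=90) cum 90
  x=9 (Northgate, w=90) cum 180  ← median
  x=10 (Midtown, w=7) cum 187
  x=13 (Eastvale, w=10) cum 197
  x=17 (Westmoor, w=40) cum 237
⇒ x* = 9
y-coordinate, sorted with cumulative weight:
  y=2 (Eastvale, w=10) cum 10
  y=3 (Midtown, w=7) cum 17
  y=7 (Northgate, w=90) cum 107
  y=8 (Southcross, w=90) cum 197  ← median
  y=19 (Westmoor, w=40) cum 237
⇒ y* = 8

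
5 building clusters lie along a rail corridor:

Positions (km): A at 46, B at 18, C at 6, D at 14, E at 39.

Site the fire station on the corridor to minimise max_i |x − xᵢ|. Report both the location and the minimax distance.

The 1-center on a line is the midpoint of the two extreme points: leftmost at 6, rightmost at 46.
Optimal location = (6 + 46)/2 = 26; maximum distance = (46 − 6)/2 = 20.

location 26, max distance 20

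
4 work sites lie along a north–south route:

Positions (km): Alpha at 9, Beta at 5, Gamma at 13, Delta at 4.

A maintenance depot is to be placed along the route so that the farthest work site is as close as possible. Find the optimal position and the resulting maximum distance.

location 8.5, max distance 4.5

The 1-center on a line is the midpoint of the two extreme points: leftmost at 4, rightmost at 13.
Optimal location = (4 + 13)/2 = 8.5; maximum distance = (13 − 4)/2 = 4.5.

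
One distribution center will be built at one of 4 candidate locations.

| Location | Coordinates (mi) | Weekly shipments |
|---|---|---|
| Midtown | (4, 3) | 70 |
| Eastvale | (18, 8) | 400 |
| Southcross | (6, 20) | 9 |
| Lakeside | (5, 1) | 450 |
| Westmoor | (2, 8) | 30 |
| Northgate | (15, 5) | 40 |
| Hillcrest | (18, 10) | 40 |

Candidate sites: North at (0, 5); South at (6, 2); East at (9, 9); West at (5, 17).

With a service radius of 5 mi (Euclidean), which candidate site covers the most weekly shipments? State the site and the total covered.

Coverage radius r = 5 mi; a point is covered iff (Δx)²+(Δy)² ≤ 5² = 25.
  North (0, 5): covers {Midtown, Westmoor} → 100
  South (6, 2): covers {Midtown, Lakeside} → 520
  East (9, 9): covers {none} → 0
  West (5, 17): covers {Southcross} → 9
Maximum coverage at South: 520 weekly shipments.

South, covering 520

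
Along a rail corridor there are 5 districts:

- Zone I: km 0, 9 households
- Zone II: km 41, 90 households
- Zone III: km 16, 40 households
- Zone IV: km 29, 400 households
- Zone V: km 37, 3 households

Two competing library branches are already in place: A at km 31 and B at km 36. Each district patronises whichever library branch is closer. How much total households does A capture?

The indifferent point is the midpoint (31+36)/2 = 33.5; districts left of it (closer to A at 31) go to A, those right go to B.
  Zone I at 0 (w=9) → A
  Zone III at 16 (w=40) → A
  Zone IV at 29 (w=400) → A
  Zone V at 37 (w=3) → B
  Zone II at 41 (w=90) → B
A captures 449; B captures 93.

449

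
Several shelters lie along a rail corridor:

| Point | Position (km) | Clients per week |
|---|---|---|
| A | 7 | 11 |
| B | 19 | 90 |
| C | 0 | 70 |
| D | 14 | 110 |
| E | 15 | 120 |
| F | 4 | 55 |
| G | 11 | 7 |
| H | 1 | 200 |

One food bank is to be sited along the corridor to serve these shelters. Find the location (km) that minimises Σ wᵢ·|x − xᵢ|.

For a sum of weighted absolute distances on a line, the optimum is the weighted median (not the mean). Total weight W = 663; half-weight = 331.5.
Sort by position and accumulate weight:
  km 0 (C, w=70) → cum 70
  km 1 (H, w=200) → cum 270
  km 4 (F, w=55) → cum 325
  km 7 (A, w=11) → cum 336  ≥ 331.5 → median here
  km 11 (G, w=7) → cum 343
  km 14 (D, w=110) → cum 453
  km 15 (E, w=120) → cum 573
  km 19 (B, w=90) → cum 663
Optimal location: km 7.

x = 7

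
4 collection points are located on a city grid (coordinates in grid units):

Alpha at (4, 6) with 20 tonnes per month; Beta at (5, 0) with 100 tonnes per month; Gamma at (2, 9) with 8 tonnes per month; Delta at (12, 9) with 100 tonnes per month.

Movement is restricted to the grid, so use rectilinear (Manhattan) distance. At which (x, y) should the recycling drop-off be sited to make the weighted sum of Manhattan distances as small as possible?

(5, 6)

Manhattan distance separates: Σwᵢ(|x−xᵢ|+|y−yᵢ|) = Σwᵢ|x−xᵢ| + Σwᵢ|y−yᵢ|, so x and y are optimised independently as 1-D weighted medians.
Total weight W = 228; half = 114.
x-coordinate, sorted with cumulative weight:
  x=2 (Gamma, w=8) cum 8
  x=4 (Alpha, w=20) cum 28
  x=5 (Beta, w=100) cum 128  ← median
  x=12 (Delta, w=100) cum 228
⇒ x* = 5
y-coordinate, sorted with cumulative weight:
  y=0 (Beta, w=100) cum 100
  y=6 (Alpha, w=20) cum 120  ← median
  y=9 (Gamma, w=8) cum 128
  y=9 (Delta, w=100) cum 228
⇒ y* = 6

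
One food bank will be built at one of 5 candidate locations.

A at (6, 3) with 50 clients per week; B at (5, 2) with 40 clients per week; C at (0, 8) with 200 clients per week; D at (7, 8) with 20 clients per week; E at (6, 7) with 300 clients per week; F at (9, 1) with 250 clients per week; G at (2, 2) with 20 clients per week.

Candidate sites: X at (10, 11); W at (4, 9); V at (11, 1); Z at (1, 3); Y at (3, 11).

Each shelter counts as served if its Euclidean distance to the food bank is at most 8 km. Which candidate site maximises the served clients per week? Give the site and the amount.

Coverage radius r = 8 km; a point is covered iff (Δx)²+(Δy)² ≤ 8² = 64.
  X (10, 11): covers {D, E} → 320
  W (4, 9): covers {A, B, C, D, E, G} → 630
  V (11, 1): covers {A, B, E, F} → 640
  Z (1, 3): covers {A, B, C, D, E, G} → 630
  Y (3, 11): covers {C, D, E} → 520
Maximum coverage at V: 640 clients per week.

V, covering 640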